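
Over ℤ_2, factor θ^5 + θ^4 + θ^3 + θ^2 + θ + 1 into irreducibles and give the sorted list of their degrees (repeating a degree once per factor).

1, 2, 2

Write h(θ) = θ^5 + θ^4 + θ^3 + θ^2 + θ + 1.
Roots in ℤ_2: h(0) = 1; h(1) = 0 → root.
Linear factors from roots: (θ + 1).
Complete factorization: h(θ) = (θ + 1)·(θ^2 + θ + 1)^2.
Factor degrees with multiplicity: 1 + 2 + 2 = 5.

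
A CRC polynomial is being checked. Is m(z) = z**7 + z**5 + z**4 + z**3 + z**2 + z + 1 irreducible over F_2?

Yes

Check for roots in F_2: m(0) = 1; m(1) = 1.
No roots, so no linear factors.
Monic irreducibles of degree 2 over GF(2): z**2 + z + 1.
None of them divide m (all give nonzero remainder).
Monic irreducibles of degree 3 over GF(2): z**3 + z + 1, z**3 + z**2 + 1.
None of them divide m (all give nonzero remainder).
No irreducible factor of degree ≤ 3 exists, so m is irreducible over GF(2).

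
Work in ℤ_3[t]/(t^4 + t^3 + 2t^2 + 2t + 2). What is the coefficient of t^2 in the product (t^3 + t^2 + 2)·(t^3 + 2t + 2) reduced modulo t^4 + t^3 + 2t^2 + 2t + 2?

0

Multiply in ℤ_3[t]: (t^3 + t^2 + 2)·(t^3 + 2t + 2) = t^6 + t^5 + 2t^4 + 2t^2 + t + 1.
Reduce using t^4 ≡ 2t^3 + t^2 + t + 1 (mod t^4 + t^3 + 2t^2 + 2t + 2).
Reduced: t^3 + t + 1.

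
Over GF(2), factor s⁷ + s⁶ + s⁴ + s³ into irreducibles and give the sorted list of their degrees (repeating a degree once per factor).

Write f(s) = s⁷ + s⁶ + s⁴ + s³.
Roots in GF(2): f(0) = 0 → root; f(1) = 0 → root.
Linear factors from roots: (s), (s + 1).
Complete factorization: f(s) = (s + 1)^2·(s)^3·(s² + s + 1).
Factor degrees with multiplicity: 1 + 1 + 1 + 1 + 1 + 2 = 7.

1, 1, 1, 1, 1, 2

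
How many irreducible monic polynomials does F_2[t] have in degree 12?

335

x^(2^12) − x is the product of all monic irreducibles of degree dividing 12; Möbius inversion gives N = (1/12) Σ μ(12/d)·2^d.
Divisors of 12: 1, 2, 3, 4, 6, 12; μ(12/d) for each: 0, 1, 0, -1, -1, 1.
Σ = 2^2 − 2^4 − 2^6 + 2^12 = 4020.
N = 4020/12 = 335.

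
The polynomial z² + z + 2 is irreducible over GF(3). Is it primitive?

Write f(z) = z² + z + 2.
|GF(3^2)^×| = 3^2 − 1 = 8. Prime factorization: 8 = 2^3.
f is primitive ⇔ z has order 8 in GF(3)[z]/(f), i.e. z^(8/q) ≠ 1 for each prime q | 8.
z^(4) mod f = 2.
None equal 1, so z has full order 8; f is primitive.

Yes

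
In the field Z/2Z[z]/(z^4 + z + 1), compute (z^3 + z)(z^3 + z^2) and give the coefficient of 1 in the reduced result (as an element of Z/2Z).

1

Multiply in Z/2Z[z]: (z^3 + z)·(z^3 + z^2) = z^6 + z^5 + z^4 + z^3.
Reduce using z^4 ≡ z + 1 (mod z^4 + z + 1).
Reduced: 1.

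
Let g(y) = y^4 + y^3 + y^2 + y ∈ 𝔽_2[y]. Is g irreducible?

Check for roots in 𝔽_2: g(0) = 0 → root; g(1) = 0 → root.
g(0) = 0, so (y) divides g(y); g is reducible.

No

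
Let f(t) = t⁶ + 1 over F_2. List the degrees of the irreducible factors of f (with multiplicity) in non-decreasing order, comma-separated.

1, 1, 2, 2

Roots in F_2: f(0) = 1; f(1) = 0 → root.
Linear factors from roots: (t + 1).
Complete factorization: f(t) = (t + 1)^2·(t² + t + 1)^2.
Factor degrees with multiplicity: 1 + 1 + 2 + 2 = 6.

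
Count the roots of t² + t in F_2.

Write g(t) = t² + t.
Evaluate at each of the 2 elements of F_2:
g(0) = 0 → root; g(1) = 0 → root.
Roots: {0, 1}.

2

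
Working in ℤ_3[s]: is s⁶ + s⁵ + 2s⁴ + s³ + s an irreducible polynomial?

Write f(s) = s⁶ + s⁵ + 2s⁴ + s³ + s.
Check for roots in ℤ_3: f(0) = 0 → root; f(1) = 0 → root; f(2) = 0 → root.
f(0) = 0, so (s) divides f(s); f is reducible.

No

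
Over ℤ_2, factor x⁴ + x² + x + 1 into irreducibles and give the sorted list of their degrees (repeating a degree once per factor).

1, 3

Write g(x) = x⁴ + x² + x + 1.
Roots in ℤ_2: g(0) = 1; g(1) = 0 → root.
Linear factors from roots: (x + 1).
Complete factorization: g(x) = (x + 1)·(x³ + x² + 1).
Factor degrees with multiplicity: 1 + 3 = 4.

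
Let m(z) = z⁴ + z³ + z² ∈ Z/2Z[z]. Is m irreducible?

No

Check for roots in Z/2Z: m(0) = 0 → root; m(1) = 1.
m(0) = 0, so (z) divides m(z); m is reducible.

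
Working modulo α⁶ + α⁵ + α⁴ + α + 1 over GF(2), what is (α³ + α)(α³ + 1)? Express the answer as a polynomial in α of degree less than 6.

α^5 + α^3 + 1

Multiply in GF(2)[α]: (α³ + α)·(α³ + 1) = α⁶ + α⁴ + α³ + α.
Reduce using α⁶ ≡ α⁵ + α⁴ + α + 1 (mod α⁶ + α⁵ + α⁴ + α + 1).
Reduced: α⁵ + α³ + 1.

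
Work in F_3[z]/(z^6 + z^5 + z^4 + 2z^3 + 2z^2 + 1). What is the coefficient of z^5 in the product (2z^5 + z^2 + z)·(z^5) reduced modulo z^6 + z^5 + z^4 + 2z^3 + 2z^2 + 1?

Multiply in F_3[z]: (2z^5 + z^2 + z)·(z^5) = 2z^10 + z^7 + z^6.
Reduce using z^6 ≡ 2z^5 + 2z^4 + z^3 + z^2 + 2 (mod z^6 + z^5 + z^4 + 2z^3 + 2z^2 + 1).
Reduced: z^4 + 2z^2 + z + 1.

0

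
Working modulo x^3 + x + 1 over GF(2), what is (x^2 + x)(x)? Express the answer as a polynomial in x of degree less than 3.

Multiply in GF(2)[x]: (x^2 + x)·(x) = x^3 + x^2.
Reduce using x^3 ≡ x + 1 (mod x^3 + x + 1).
Reduced: x^2 + x + 1.

x^2 + x + 1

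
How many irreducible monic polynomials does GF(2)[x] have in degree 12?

335

x^(2^12) − x is the product of all monic irreducibles of degree dividing 12; Möbius inversion gives N = (1/12) Σ μ(12/d)·2^d.
Divisors of 12: 1, 2, 3, 4, 6, 12; μ(12/d) for each: 0, 1, 0, -1, -1, 1.
Σ = 2^2 − 2^4 − 2^6 + 2^12 = 4020.
N = 4020/12 = 335.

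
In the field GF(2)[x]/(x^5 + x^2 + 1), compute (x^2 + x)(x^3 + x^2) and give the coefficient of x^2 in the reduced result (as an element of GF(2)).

1

Multiply in GF(2)[x]: (x^2 + x)·(x^3 + x^2) = x^5 + x^3.
Reduce using x^5 ≡ x^2 + 1 (mod x^5 + x^2 + 1).
Reduced: x^3 + x^2 + 1.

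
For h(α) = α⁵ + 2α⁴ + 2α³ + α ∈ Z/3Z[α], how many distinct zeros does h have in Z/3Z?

Evaluate at each of the 3 elements of Z/3Z:
h(0) = 0 → root; h(1) = 0 → root; h(2) = 1.
Roots: {0, 1}.

2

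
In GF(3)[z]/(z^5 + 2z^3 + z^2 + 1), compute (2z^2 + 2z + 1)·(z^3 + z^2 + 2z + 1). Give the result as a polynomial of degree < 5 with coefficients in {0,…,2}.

Multiply in GF(3)[z]: (2z^2 + 2z + 1)·(z^3 + z^2 + 2z + 1) = 2z^5 + z^4 + z^3 + z^2 + z + 1.
Reduce using z^5 ≡ z^3 + 2z^2 + 2 (mod z^5 + 2z^3 + z^2 + 1).
Reduced: z^4 + 2z^2 + z + 2.

z^4 + 2z^2 + z + 2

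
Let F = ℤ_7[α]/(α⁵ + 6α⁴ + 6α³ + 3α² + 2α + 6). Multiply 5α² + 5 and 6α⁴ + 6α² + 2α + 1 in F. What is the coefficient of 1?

Multiply in ℤ_7[α]: (5α² + 5)·(6α⁴ + 6α² + 2α + 1) = 2α⁶ + 4α⁴ + 3α³ + 3α + 5.
Reduce using α⁵ ≡ α⁴ + α³ + 4α² + 5α + 1 (mod α⁵ + 6α⁴ + 6α³ + 3α² + 2α + 6).
Reduced: α⁴ + 6α³ + 4α² + α.

0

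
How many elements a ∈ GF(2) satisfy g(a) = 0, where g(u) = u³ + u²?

2

Evaluate at each of the 2 elements of GF(2):
g(0) = 0 → root; g(1) = 0 → root.
Roots: {0, 1}.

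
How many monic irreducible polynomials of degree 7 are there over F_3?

312

x^(3^7) − x is the product of all monic irreducibles of degree dividing 7; Möbius inversion gives N = (1/7) Σ μ(7/d)·3^d.
Divisors of 7: 1, 7; μ(7/d) for each: -1, 1.
Σ = − 3^1 + 3^7 = 2184.
N = 2184/7 = 312.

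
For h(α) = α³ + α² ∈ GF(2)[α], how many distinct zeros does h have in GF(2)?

Evaluate at each of the 2 elements of GF(2):
h(0) = 0 → root; h(1) = 0 → root.
Roots: {0, 1}.

2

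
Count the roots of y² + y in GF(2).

2

Write P(y) = y² + y.
Evaluate at each of the 2 elements of GF(2):
P(0) = 0 → root; P(1) = 0 → root.
Roots: {0, 1}.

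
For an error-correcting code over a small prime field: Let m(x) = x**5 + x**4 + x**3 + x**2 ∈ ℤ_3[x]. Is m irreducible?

No

Check for roots in ℤ_3: m(0) = 0 → root; m(1) = 1; m(2) = 0 → root.
m(0) = 0, so (x) divides m(x); m is reducible.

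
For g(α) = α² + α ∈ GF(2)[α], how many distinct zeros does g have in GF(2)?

2

Evaluate at each of the 2 elements of GF(2):
g(0) = 0 → root; g(1) = 0 → root.
Roots: {0, 1}.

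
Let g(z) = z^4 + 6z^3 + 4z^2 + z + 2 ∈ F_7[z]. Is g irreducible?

Check for roots in F_7: g(0) = 2; g(1) = 0 → root; g(2) = 0 → root; g(3) = 4; g(4) = 3; g(5) = 5; g(6) = 0 → root.
g(1) = 0, so (z − 1) divides g(z); g is reducible.

No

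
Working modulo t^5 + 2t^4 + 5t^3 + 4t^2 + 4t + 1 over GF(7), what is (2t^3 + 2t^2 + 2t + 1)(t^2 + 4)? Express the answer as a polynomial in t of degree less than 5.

Multiply in GF(7)[t]: (2t^3 + 2t^2 + 2t + 1)·(t^2 + 4) = 2t^5 + 2t^4 + 3t^3 + 2t^2 + t + 4.
Reduce using t^5 ≡ 5t^4 + 2t^3 + 3t^2 + 3t + 6 (mod t^5 + 2t^4 + 5t^3 + 4t^2 + 4t + 1).
Reduced: 5t^4 + t^2 + 2.

5t^4 + t^2 + 2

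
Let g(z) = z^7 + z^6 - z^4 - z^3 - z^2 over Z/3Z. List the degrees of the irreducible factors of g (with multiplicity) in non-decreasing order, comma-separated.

Roots in Z/3Z: g(0) = 0 → root; g(1) = 2; g(2) = 2.
Linear factors from roots: (z).
Complete factorization: g(z) = (z)^2·(z^2 - z - 1)·(z^3 - z^2 + 1).
Factor degrees with multiplicity: 1 + 1 + 2 + 3 = 7.

1, 1, 2, 3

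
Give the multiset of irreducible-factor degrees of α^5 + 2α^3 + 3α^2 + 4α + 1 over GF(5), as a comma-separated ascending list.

Write g(α) = α^5 + 2α^3 + 3α^2 + 4α + 1.
Roots in GF(5): g(0) = 1; g(1) = 1; g(2) = 4; g(3) = 2; g(4) = 2.
Complete factorization: g(α) = (α^5 + 2α^3 + 3α^2 + 4α + 1).
Factor degrees with multiplicity: 5 = 5.

5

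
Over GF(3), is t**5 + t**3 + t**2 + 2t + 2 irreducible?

Write h(t) = t**5 + t**3 + t**2 + 2t + 2.
Check for roots in GF(3): h(0) = 2; h(1) = 1; h(2) = 2.
No roots, so no linear factors.
Monic irreducibles of degree 2 over GF(3): t**2 + 1, t**2 + t + 2, t**2 + 2t + 2.
None of them divide h (all give nonzero remainder).
No irreducible factor of degree ≤ 2 exists, so h is irreducible over GF(3).

Yes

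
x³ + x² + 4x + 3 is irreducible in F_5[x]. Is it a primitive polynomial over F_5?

Yes

Write f(x) = x³ + x² + 4x + 3.
|GF(5^3)^×| = 5^3 − 1 = 124. Prime factorization: 124 = 2^2·31.
f is primitive ⇔ x has order 124 in GF(5)[x]/(f), i.e. x^(124/q) ≠ 1 for each prime q | 124.
x^(62) mod f = 4.
x^(4) mod f = 2x² + x + 3.
None equal 1, so x has full order 124; f is primitive.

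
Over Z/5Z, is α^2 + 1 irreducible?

No

Write f(α) = α^2 + 1.
Check for roots in Z/5Z: f(0) = 1; f(1) = 2; f(2) = 0 → root; f(3) = 0 → root; f(4) = 2.
f(2) = 0, so (α − 2) divides f(α); f is reducible.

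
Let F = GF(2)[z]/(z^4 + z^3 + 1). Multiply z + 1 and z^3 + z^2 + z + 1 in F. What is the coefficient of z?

0

Multiply in GF(2)[z]: (z + 1)·(z^3 + z^2 + z + 1) = z^4 + 1.
Reduce using z^4 ≡ z^3 + 1 (mod z^4 + z^3 + 1).
Reduced: z^3.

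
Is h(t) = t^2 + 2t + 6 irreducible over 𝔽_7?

No

Check for roots in 𝔽_7: h(0) = 6; h(1) = 2; h(2) = 0 → root; h(3) = 0 → root; h(4) = 2; h(5) = 6; h(6) = 5.
h(2) = 0, so (t − 2) divides h(t); h is reducible.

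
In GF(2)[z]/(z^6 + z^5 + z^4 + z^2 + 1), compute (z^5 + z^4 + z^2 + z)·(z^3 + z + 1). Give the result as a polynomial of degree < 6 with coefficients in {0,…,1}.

z^5 + z^4 + z^3 + z^2 + z

Multiply in GF(2)[z]: (z^5 + z^4 + z^2 + z)·(z^3 + z + 1) = z^8 + z^7 + z^6 + z^5 + z^3 + z.
Reduce using z^6 ≡ z^5 + z^4 + z^2 + 1 (mod z^6 + z^5 + z^4 + z^2 + 1).
Reduced: z^5 + z^4 + z^3 + z^2 + z.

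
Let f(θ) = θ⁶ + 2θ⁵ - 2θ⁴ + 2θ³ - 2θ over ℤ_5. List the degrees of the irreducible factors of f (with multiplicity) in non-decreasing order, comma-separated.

1, 2, 3

Roots in ℤ_5: f(0) = 0 → root; f(1) = 1; f(2) = 3; f(3) = 1; f(4) = 2.
Linear factors from roots: (θ).
Complete factorization: f(θ) = (θ)·(θ² - 2)·(θ³ + 2θ² + 1).
Factor degrees with multiplicity: 1 + 2 + 3 = 6.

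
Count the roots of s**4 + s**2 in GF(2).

Write g(s) = s**4 + s**2.
Evaluate at each of the 2 elements of GF(2):
g(0) = 0 → root; g(1) = 0 → root.
Roots: {0, 1}.

2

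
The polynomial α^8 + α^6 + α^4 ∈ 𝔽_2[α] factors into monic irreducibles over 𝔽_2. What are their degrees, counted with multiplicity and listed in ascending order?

1, 1, 1, 1, 2, 2

Write h(α) = α^8 + α^6 + α^4.
Roots in 𝔽_2: h(0) = 0 → root; h(1) = 1.
Linear factors from roots: (α).
Complete factorization: h(α) = (α)^4·(α^2 + α + 1)^2.
Factor degrees with multiplicity: 1 + 1 + 1 + 1 + 2 + 2 = 8.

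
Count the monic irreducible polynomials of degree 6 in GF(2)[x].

The number of monic irreducibles of degree 6 over GF(2) is (1/6)·Σ_{d∣6} μ(6/d) 2^d.
Divisors of 6: 1, 2, 3, 6; μ(6/d) for each: 1, -1, -1, 1.
Σ = 2^1 − 2^2 − 2^3 + 2^6 = 54.
N = 54/6 = 9.

9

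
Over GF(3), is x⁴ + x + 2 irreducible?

Yes

Write P(x) = x⁴ + x + 2.
Check for roots in GF(3): P(0) = 2; P(1) = 1; P(2) = 2.
No roots, so no linear factors.
Monic irreducibles of degree 2 over GF(3): x² + 1, x² + x + 2, x² + 2x + 2.
None of them divide P (all give nonzero remainder).
No irreducible factor of degree ≤ 2 exists, so P is irreducible over GF(3).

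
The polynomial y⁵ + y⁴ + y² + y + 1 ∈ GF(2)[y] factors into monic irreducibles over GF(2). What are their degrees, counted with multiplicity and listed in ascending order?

5

Write f(y) = y⁵ + y⁴ + y² + y + 1.
Roots in GF(2): f(0) = 1; f(1) = 1.
Complete factorization: f(y) = (y⁵ + y⁴ + y² + y + 1).
Factor degrees with multiplicity: 5 = 5.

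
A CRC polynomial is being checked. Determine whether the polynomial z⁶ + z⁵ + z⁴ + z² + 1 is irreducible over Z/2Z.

Yes

Write m(z) = z⁶ + z⁵ + z⁴ + z² + 1.
Check for roots in Z/2Z: m(0) = 1; m(1) = 1.
No roots, so no linear factors.
Monic irreducibles of degree 2 over GF(2): z² + z + 1.
None of them divide m (all give nonzero remainder).
Monic irreducibles of degree 3 over GF(2): z³ + z + 1, z³ + z² + 1.
None of them divide m (all give nonzero remainder).
No irreducible factor of degree ≤ 3 exists, so m is irreducible over GF(2).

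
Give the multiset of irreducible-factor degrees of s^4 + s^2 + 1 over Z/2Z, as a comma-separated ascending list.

2, 2

Write f(s) = s^4 + s^2 + 1.
Roots in Z/2Z: f(0) = 1; f(1) = 1.
Complete factorization: f(s) = (s^2 + s + 1)^2.
Factor degrees with multiplicity: 2 + 2 = 4.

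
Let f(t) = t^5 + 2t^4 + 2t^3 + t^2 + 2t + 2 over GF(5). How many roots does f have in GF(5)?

3

Evaluate at each of the 5 elements of GF(5):
f(0) = 2; f(1) = 0 → root; f(2) = 0 → root; f(3) = 1; f(4) = 0 → root.
Roots: {1, 2, 4}.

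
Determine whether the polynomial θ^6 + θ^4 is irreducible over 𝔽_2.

Write m(θ) = θ^6 + θ^4.
Check for roots in 𝔽_2: m(0) = 0 → root; m(1) = 0 → root.
m(0) = 0, so (θ) divides m(θ); m is reducible.

No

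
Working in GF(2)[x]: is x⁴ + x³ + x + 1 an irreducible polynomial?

No

Write h(x) = x⁴ + x³ + x + 1.
Check for roots in GF(2): h(0) = 1; h(1) = 0 → root.
h(1) = 0, so (x − 1) divides h(x); h is reducible.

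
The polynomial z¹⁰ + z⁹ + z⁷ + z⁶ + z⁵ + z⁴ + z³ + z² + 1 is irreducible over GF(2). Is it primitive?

Yes

Write f(z) = z¹⁰ + z⁹ + z⁷ + z⁶ + z⁵ + z⁴ + z³ + z² + 1.
|GF(2^10)^×| = 2^10 − 1 = 1023. Prime factorization: 1023 = 3·11·31.
f is primitive ⇔ z has order 1023 in GF(2)[z]/(f), i.e. z^(1023/q) ≠ 1 for each prime q | 1023.
z^(341) mod f = z⁸ + z⁵ + z⁴ + z + 1.
z^(93) mod f = z⁹ + z⁸ + z⁶ + z⁵ + z⁴ + z² + 1.
z^(33) mod f = z⁶ + z⁴ + z² + 1.
None equal 1, so z has full order 1023; f is primitive.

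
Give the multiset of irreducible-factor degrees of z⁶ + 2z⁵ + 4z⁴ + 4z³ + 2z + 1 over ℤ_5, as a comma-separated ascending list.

6

Write g(z) = z⁶ + 2z⁵ + 4z⁴ + 4z³ + 2z + 1.
Roots in ℤ_5: g(0) = 1; g(1) = 4; g(2) = 4; g(3) = 4; g(4) = 3.
Complete factorization: g(z) = (z⁶ + 2z⁵ + 4z⁴ + 4z³ + 2z + 1).
Factor degrees with multiplicity: 6 = 6.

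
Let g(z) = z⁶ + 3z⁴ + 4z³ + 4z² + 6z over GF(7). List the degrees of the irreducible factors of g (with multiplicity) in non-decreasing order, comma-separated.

1, 1, 1, 1, 2

Linear factors from roots: (z), (z + 4), (z + 3), (z + 2).
Complete factorization: g(z) = (z)·(z + 2)·(z + 3)·(z + 4)·(z² + 5z + 2).
Factor degrees with multiplicity: 1 + 1 + 1 + 1 + 2 = 6.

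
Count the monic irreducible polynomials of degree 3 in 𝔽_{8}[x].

The number of monic irreducibles of degree 3 over GF(8) is (1/3)·Σ_{d∣3} μ(3/d) 8^d.
Divisors of 3: 1, 3; μ(3/d) for each: -1, 1.
Σ = − 8^1 + 8^3 = 504.
N = 504/3 = 168.

168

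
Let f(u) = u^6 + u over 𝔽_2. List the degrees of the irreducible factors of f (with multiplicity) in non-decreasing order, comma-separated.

1, 1, 4

Roots in 𝔽_2: f(0) = 0 → root; f(1) = 0 → root.
Linear factors from roots: (u), (u + 1).
Complete factorization: f(u) = (u)·(u + 1)·(u^4 + u^3 + u^2 + u + 1).
Factor degrees with multiplicity: 1 + 1 + 4 = 6.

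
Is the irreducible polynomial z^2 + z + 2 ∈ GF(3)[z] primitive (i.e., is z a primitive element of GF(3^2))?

Yes

Write f(z) = z^2 + z + 2.
|GF(3^2)^×| = 3^2 − 1 = 8. Prime factorization: 8 = 2^3.
f is primitive ⇔ z has order 8 in GF(3)[z]/(f), i.e. z^(8/q) ≠ 1 for each prime q | 8.
z^(4) mod f = 2.
None equal 1, so z has full order 8; f is primitive.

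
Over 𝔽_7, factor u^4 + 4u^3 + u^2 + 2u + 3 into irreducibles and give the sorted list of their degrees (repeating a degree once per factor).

Write g(u) = u^4 + 4u^3 + u^2 + 2u + 3.
Linear factors from roots: (u + 3).
Complete factorization: g(u) = (u + 3)·(u^3 + u^2 + 5u + 1).
Factor degrees with multiplicity: 1 + 3 = 4.

1, 3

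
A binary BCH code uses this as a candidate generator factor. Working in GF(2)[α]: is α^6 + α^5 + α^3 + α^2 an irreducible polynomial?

Write g(α) = α^6 + α^5 + α^3 + α^2.
Check for roots in GF(2): g(0) = 0 → root; g(1) = 0 → root.
g(0) = 0, so (α) divides g(α); g is reducible.

No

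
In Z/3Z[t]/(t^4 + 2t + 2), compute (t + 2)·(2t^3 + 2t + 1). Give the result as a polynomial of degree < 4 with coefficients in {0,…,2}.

t^3 + 2t^2 + t + 1

Multiply in Z/3Z[t]: (t + 2)·(2t^3 + 2t + 1) = 2t^4 + t^3 + 2t^2 + 2t + 2.
Reduce using t^4 ≡ t + 1 (mod t^4 + 2t + 2).
Reduced: t^3 + 2t^2 + t + 1.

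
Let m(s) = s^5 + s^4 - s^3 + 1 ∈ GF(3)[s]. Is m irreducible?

Yes

Check for roots in GF(3): m(0) = 1; m(1) = 2; m(2) = 2.
No roots, so no linear factors.
Monic irreducibles of degree 2 over GF(3): s^2 + 1, s^2 + s - 1, s^2 - s - 1.
None of them divide m (all give nonzero remainder).
No irreducible factor of degree ≤ 2 exists, so m is irreducible over GF(3).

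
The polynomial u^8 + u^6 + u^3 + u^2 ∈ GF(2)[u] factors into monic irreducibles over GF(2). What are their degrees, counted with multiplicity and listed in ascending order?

Write h(u) = u^8 + u^6 + u^3 + u^2.
Roots in GF(2): h(0) = 0 → root; h(1) = 0 → root.
Linear factors from roots: (u), (u + 1).
Complete factorization: h(u) = (u + 1)·(u)^2·(u^2 + u + 1)·(u^3 + u + 1).
Factor degrees with multiplicity: 1 + 1 + 1 + 2 + 3 = 8.

1, 1, 1, 2, 3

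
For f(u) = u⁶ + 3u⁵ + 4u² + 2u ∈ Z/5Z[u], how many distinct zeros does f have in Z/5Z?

Evaluate at each of the 5 elements of Z/5Z:
f(0) = 0 → root; f(1) = 0 → root; f(2) = 0 → root; f(3) = 0 → root; f(4) = 0 → root.
Roots: {0, 1, 2, 3, 4}.

5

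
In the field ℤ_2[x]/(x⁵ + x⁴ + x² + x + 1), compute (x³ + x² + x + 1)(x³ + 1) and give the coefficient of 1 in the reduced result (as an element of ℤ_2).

1

Multiply in ℤ_2[x]: (x³ + x² + x + 1)·(x³ + 1) = x⁶ + x⁵ + x⁴ + x² + x + 1.
Reduce using x⁵ ≡ x⁴ + x² + x + 1 (mod x⁵ + x⁴ + x² + x + 1).
Reduced: x⁴ + x³ + 1.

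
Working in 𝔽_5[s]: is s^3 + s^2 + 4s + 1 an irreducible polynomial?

Write P(s) = s^3 + s^2 + 4s + 1.
Check for roots in 𝔽_5: P(0) = 1; P(1) = 2; P(2) = 1; P(3) = 4; P(4) = 2.
No roots. A degree-3 polynomial over a field with no linear factor is irreducible.

Yes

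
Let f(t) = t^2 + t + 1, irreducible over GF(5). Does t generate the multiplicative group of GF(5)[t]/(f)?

|GF(5^2)^×| = 5^2 − 1 = 24. Prime factorization: 24 = 2^3·3.
f is primitive ⇔ t has order 24 in GF(5)[t]/(f), i.e. t^(24/q) ≠ 1 for each prime q | 24.
t^(12) mod f = 1
t^(8) mod f = 4t + 4.
Since t^(12) = 1, the order of t divides 12 < 24; not primitive.

No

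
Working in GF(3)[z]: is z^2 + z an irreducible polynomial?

No

Write m(z) = z^2 + z.
Check for roots in GF(3): m(0) = 0 → root; m(1) = 2; m(2) = 0 → root.
m(0) = 0, so (z) divides m(z); m is reducible.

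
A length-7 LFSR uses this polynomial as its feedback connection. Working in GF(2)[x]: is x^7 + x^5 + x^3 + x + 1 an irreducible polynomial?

Write m(x) = x^7 + x^5 + x^3 + x + 1.
Check for roots in GF(2): m(0) = 1; m(1) = 1.
No roots, so no linear factors.
Monic irreducibles of degree 2 over GF(2): x^2 + x + 1.
None of them divide m (all give nonzero remainder).
Monic irreducibles of degree 3 over GF(2): x^3 + x + 1, x^3 + x^2 + 1.
None of them divide m (all give nonzero remainder).
No irreducible factor of degree ≤ 3 exists, so m is irreducible over GF(2).

Yes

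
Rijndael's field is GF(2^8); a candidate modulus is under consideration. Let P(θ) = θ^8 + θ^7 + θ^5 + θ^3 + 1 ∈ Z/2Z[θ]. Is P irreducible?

Yes

Check for roots in Z/2Z: P(0) = 1; P(1) = 1.
No roots, so no linear factors.
Monic irreducibles of degree 2 over GF(2): θ^2 + θ + 1.
None of them divide P (all give nonzero remainder).
Monic irreducibles of degree 3 over GF(2): θ^3 + θ + 1, θ^3 + θ^2 + 1.
None of them divide P (all give nonzero remainder).
Monic irreducibles of degree 4 over GF(2): θ^4 + θ + 1, θ^4 + θ^3 + 1, θ^4 + θ^3 + θ^2 + θ + 1.
None of them divide P (all give nonzero remainder).
No irreducible factor of degree ≤ 4 exists, so P is irreducible over GF(2).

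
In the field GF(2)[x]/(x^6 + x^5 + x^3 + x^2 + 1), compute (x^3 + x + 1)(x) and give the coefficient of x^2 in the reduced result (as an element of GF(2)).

Multiply in GF(2)[x]: (x^3 + x + 1)·(x) = x^4 + x^2 + x.
Reduced: x^4 + x^2 + x.

1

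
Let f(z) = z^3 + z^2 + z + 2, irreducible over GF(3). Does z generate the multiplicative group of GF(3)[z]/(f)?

No

|GF(3^3)^×| = 3^3 − 1 = 26. Prime factorization: 26 = 2·13.
f is primitive ⇔ z has order 26 in GF(3)[z]/(f), i.e. z^(26/q) ≠ 1 for each prime q | 26.
z^(13) mod f = 1
z^(2) mod f = z^2.
Since z^(13) = 1, the order of z divides 13 < 26; not primitive.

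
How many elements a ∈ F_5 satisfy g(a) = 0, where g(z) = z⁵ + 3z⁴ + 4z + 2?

Evaluate at each of the 5 elements of F_5:
g(0) = 2; g(1) = 0 → root; g(2) = 0 → root; g(3) = 0 → root; g(4) = 0 → root.
Roots: {1, 2, 3, 4}.

4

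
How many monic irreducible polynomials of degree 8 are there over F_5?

48750

By the necklace-counting formula, N_5(8) = (1/8) Σ_{d|8} μ(8/d)·5^d.
Divisors of 8: 1, 2, 4, 8; μ(8/d) for each: 0, 0, -1, 1.
Σ = − 5^4 + 5^8 = 390000.
N = 390000/8 = 48750.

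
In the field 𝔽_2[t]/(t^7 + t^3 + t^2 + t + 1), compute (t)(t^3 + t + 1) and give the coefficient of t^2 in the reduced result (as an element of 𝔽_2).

Multiply in 𝔽_2[t]: (t)·(t^3 + t + 1) = t^4 + t^2 + t.
Reduced: t^4 + t^2 + t.

1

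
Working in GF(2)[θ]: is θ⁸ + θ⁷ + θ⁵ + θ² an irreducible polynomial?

Write f(θ) = θ⁸ + θ⁷ + θ⁵ + θ².
Check for roots in GF(2): f(0) = 0 → root; f(1) = 0 → root.
f(0) = 0, so (θ) divides f(θ); f is reducible.

No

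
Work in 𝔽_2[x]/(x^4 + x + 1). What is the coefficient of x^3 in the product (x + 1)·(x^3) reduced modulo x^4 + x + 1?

1

Multiply in 𝔽_2[x]: (x + 1)·(x^3) = x^4 + x^3.
Reduce using x^4 ≡ x + 1 (mod x^4 + x + 1).
Reduced: x^3 + x + 1.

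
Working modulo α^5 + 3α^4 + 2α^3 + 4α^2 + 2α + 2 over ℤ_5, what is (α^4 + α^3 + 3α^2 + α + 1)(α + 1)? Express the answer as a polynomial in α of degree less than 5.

Multiply in ℤ_5[α]: (α^4 + α^3 + 3α^2 + α + 1)·(α + 1) = α^5 + 2α^4 + 4α^3 + 4α^2 + 2α + 1.
Reduce using α^5 ≡ 2α^4 + 3α^3 + α^2 + 3α + 3 (mod α^5 + 3α^4 + 2α^3 + 4α^2 + 2α + 2).
Reduced: 4α^4 + 2α^3 + 4.

4α^4 + 2α^3 + 4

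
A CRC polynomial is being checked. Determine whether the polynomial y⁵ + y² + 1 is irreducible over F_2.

Write P(y) = y⁵ + y² + 1.
Check for roots in F_2: P(0) = 1; P(1) = 1.
No roots, so no linear factors.
Monic irreducibles of degree 2 over GF(2): y² + y + 1.
None of them divide P (all give nonzero remainder).
No irreducible factor of degree ≤ 2 exists, so P is irreducible over GF(2).

Yes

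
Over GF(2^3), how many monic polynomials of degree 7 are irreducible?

299592

The number of monic irreducibles of degree 7 over GF(8) is (1/7)·Σ_{d∣7} μ(7/d) 8^d.
Divisors of 7: 1, 7; μ(7/d) for each: -1, 1.
Σ = − 8^1 + 8^7 = 2097144.
N = 2097144/7 = 299592.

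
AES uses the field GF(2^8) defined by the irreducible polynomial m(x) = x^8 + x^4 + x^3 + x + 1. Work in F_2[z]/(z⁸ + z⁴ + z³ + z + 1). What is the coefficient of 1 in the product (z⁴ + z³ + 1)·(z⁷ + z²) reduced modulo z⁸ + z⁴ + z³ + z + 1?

0

Multiply in F_2[z]: (z⁴ + z³ + 1)·(z⁷ + z²) = z¹¹ + z¹⁰ + z⁷ + z⁶ + z⁵ + z².
Reduce using z⁸ ≡ z⁴ + z³ + z + 1 (mod z⁸ + z⁴ + z³ + z + 1).
Reduced: z⁶ + z⁴.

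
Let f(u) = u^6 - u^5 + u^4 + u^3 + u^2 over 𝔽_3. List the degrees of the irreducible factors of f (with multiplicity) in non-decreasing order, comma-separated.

Roots in 𝔽_3: f(0) = 0 → root; f(1) = 0 → root; f(2) = 0 → root.
Linear factors from roots: (u), (u - 1), (u + 1).
Complete factorization: f(u) = (u + 1)·(u - 1)·(u)^2·(u^2 - u - 1).
Factor degrees with multiplicity: 1 + 1 + 1 + 1 + 2 = 6.

1, 1, 1, 1, 2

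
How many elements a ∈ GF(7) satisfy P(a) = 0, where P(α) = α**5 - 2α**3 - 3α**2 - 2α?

Evaluate at each of the 7 elements of GF(7):
P(0) = 0 → root; P(1) = 1; P(2) = 0 → root; P(3) = 2; P(4) = 0 → root; P(5) = 4; P(6) = 0 → root.
Roots: {0, 2, 4, 6}.

4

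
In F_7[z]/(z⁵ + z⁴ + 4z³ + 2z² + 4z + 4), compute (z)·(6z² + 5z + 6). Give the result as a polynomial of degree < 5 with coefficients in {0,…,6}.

Multiply in F_7[z]: (z)·(6z² + 5z + 6) = 6z³ + 5z² + 6z.
Reduced: 6z³ + 5z² + 6z.

6z^3 + 5z^2 + 6z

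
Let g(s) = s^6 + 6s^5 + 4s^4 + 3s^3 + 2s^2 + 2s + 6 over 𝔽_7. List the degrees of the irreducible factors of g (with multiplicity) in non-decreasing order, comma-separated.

Complete factorization: g(s) = (s^6 + 6s^5 + 4s^4 + 3s^3 + 2s^2 + 2s + 6).
Factor degrees with multiplicity: 6 = 6.

6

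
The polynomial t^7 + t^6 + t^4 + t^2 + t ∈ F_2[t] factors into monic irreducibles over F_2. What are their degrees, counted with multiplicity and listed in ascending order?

Write f(t) = t^7 + t^6 + t^4 + t^2 + t.
Roots in F_2: f(0) = 0 → root; f(1) = 1.
Linear factors from roots: (t).
Complete factorization: f(t) = (t)·(t^2 + t + 1)^3.
Factor degrees with multiplicity: 1 + 2 + 2 + 2 = 7.

1, 2, 2, 2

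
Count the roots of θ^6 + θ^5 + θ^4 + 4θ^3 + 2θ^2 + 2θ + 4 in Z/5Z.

Write h(θ) = θ^6 + θ^5 + θ^4 + 4θ^3 + 2θ^2 + 2θ + 4.
Evaluate at each of the 5 elements of Z/5Z:
h(0) = 4; h(1) = 0 → root; h(2) = 0 → root; h(3) = 4; h(4) = 1.
Roots: {1, 2}.

2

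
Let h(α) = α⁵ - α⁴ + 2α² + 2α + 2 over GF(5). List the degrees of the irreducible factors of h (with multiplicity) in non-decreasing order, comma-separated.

1, 1, 3

Roots in GF(5): h(0) = 2; h(1) = 1; h(2) = 0 → root; h(3) = 3; h(4) = 0 → root.
Linear factors from roots: (α - 2), (α + 1).
Complete factorization: h(α) = (α + 1)·(α - 2)·(α³ + 2α - 1).
Factor degrees with multiplicity: 1 + 1 + 3 = 5.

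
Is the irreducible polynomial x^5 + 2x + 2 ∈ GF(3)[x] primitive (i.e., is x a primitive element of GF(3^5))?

Write f(x) = x^5 + 2x + 2.
|GF(3^5)^×| = 3^5 − 1 = 242. Prime factorization: 242 = 2·11^2.
f is primitive ⇔ x has order 242 in GF(3)[x]/(f), i.e. x^(242/q) ≠ 1 for each prime q | 242.
x^(121) mod f = 1
x^(22) mod f = x^3 + 2x^2 + 2x + 1.
Since x^(121) = 1, the order of x divides 121 < 242; not primitive.

No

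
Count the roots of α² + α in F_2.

2

Write h(α) = α² + α.
Evaluate at each of the 2 elements of F_2:
h(0) = 0 → root; h(1) = 0 → root.
Roots: {0, 1}.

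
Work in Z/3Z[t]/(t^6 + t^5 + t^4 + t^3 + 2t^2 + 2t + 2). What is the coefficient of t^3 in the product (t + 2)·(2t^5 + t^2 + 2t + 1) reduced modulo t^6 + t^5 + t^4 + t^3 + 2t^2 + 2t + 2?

Multiply in Z/3Z[t]: (t + 2)·(2t^5 + t^2 + 2t + 1) = 2t^6 + t^5 + t^3 + t^2 + 2t + 2.
Reduce using t^6 ≡ 2t^5 + 2t^4 + 2t^3 + t^2 + t + 1 (mod t^6 + t^5 + t^4 + t^3 + 2t^2 + 2t + 2).
Reduced: 2t^5 + t^4 + 2t^3 + t + 1.

2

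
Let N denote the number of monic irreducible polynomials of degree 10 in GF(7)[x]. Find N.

By the necklace-counting formula, N_7(10) = (1/10) Σ_{d|10} μ(10/d)·7^d.
Divisors of 10: 1, 2, 5, 10; μ(10/d) for each: 1, -1, -1, 1.
Σ = 7^1 − 7^2 − 7^5 + 7^10 = 282458400.
N = 282458400/10 = 28245840.

28245840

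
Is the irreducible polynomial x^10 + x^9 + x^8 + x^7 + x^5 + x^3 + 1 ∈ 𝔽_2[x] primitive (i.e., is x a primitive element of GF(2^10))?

Write f(x) = x^10 + x^9 + x^8 + x^7 + x^5 + x^3 + 1.
|GF(2^10)^×| = 2^10 − 1 = 1023. Prime factorization: 1023 = 3·11·31.
f is primitive ⇔ x has order 1023 in GF(2)[x]/(f), i.e. x^(1023/q) ≠ 1 for each prime q | 1023.
x^(341) mod f = 1
x^(93) mod f = x^9 + x^7 + x^6 + x^4 + x^2.
x^(33) mod f = x^7 + x^5 + x^2 + x.
Since x^(341) = 1, the order of x divides 341 < 1023; not primitive.

No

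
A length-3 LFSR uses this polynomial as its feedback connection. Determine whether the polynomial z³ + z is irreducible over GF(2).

Write f(z) = z³ + z.
Check for roots in GF(2): f(0) = 0 → root; f(1) = 0 → root.
f(0) = 0, so (z) divides f(z); f is reducible.

No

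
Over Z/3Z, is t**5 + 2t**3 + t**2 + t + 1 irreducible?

No

Write m(t) = t**5 + 2t**3 + t**2 + t + 1.
Check for roots in Z/3Z: m(0) = 1; m(1) = 0 → root; m(2) = 1.
m(1) = 0, so (t − 1) divides m(t); m is reducible.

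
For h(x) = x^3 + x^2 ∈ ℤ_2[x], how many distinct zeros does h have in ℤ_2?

Evaluate at each of the 2 elements of ℤ_2:
h(0) = 0 → root; h(1) = 0 → root.
Roots: {0, 1}.

2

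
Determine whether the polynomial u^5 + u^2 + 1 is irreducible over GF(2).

Yes

Write m(u) = u^5 + u^2 + 1.
Check for roots in GF(2): m(0) = 1; m(1) = 1.
No roots, so no linear factors.
Monic irreducibles of degree 2 over GF(2): u^2 + u + 1.
None of them divide m (all give nonzero remainder).
No irreducible factor of degree ≤ 2 exists, so m is irreducible over GF(2).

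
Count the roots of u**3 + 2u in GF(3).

Write f(u) = u**3 + 2u.
Evaluate at each of the 3 elements of GF(3):
f(0) = 0 → root; f(1) = 0 → root; f(2) = 0 → root.
Roots: {0, 1, 2}.

3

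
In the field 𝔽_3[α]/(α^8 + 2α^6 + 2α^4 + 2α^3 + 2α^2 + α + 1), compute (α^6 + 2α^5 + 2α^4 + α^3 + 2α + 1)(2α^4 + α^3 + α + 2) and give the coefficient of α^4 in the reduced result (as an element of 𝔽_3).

Multiply in 𝔽_3[α]: (α^6 + 2α^5 + 2α^4 + α^3 + 2α + 1)·(2α^4 + α^3 + α + 2) = 2α^10 + 2α^9 + 2α^7 + 2α^6 + α^5 + 2α^2 + 2α + 2.
Reduce using α^8 ≡ α^6 + α^4 + α^3 + α^2 + 2α + 2 (mod α^8 + 2α^6 + 2α^4 + 2α^3 + 2α^2 + α + 1).
Reduced: α^7 + 2α^5 + 2α^3 + α.

0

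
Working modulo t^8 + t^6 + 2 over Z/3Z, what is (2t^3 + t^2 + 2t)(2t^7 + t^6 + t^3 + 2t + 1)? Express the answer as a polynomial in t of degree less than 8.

t^7 + t^6 + t^5 + t^3 + 1

Multiply in Z/3Z[t]: (2t^3 + t^2 + 2t)·(2t^7 + t^6 + t^3 + 2t + 1) = t^10 + t^9 + 2t^8 + 2t^7 + 2t^6 + t^5 + t^3 + 2t^2 + 2t.
Reduce using t^8 ≡ 2t^6 + 1 (mod t^8 + t^6 + 2).
Reduced: t^7 + t^6 + t^5 + t^3 + 1.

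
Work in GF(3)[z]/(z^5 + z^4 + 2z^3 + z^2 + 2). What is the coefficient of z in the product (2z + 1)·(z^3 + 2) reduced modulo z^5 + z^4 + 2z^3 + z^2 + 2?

Multiply in GF(3)[z]: (2z + 1)·(z^3 + 2) = 2z^4 + z^3 + z + 2.
Reduced: 2z^4 + z^3 + z + 2.

1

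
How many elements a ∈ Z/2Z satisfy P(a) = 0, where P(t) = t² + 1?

1

Evaluate at each of the 2 elements of Z/2Z:
P(0) = 1; P(1) = 0 → root.
Roots: {1}.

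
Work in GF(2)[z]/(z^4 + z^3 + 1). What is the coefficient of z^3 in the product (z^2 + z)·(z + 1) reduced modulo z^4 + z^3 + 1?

Multiply in GF(2)[z]: (z^2 + z)·(z + 1) = z^3 + z.
Reduced: z^3 + z.

1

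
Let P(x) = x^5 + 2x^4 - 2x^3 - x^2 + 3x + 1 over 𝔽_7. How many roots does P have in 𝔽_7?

Evaluate at each of the 7 elements of 𝔽_7:
P(0) = 1; P(1) = 4; P(2) = 2; P(3) = 2; P(4) = 5; P(5) = 0 → root; P(6) = 0 → root.
Roots: {5, 6}.

2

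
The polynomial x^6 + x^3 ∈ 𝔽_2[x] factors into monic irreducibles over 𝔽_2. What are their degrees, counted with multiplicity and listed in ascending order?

1, 1, 1, 1, 2

Write h(x) = x^6 + x^3.
Roots in 𝔽_2: h(0) = 0 → root; h(1) = 0 → root.
Linear factors from roots: (x), (x + 1).
Complete factorization: h(x) = (x + 1)·(x)^3·(x^2 + x + 1).
Factor degrees with multiplicity: 1 + 1 + 1 + 1 + 2 = 6.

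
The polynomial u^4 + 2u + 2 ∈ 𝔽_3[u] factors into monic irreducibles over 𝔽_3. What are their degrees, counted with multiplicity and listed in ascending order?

Write g(u) = u^4 + 2u + 2.
Roots in 𝔽_3: g(0) = 2; g(1) = 2; g(2) = 1.
Complete factorization: g(u) = (u^4 + 2u + 2).
Factor degrees with multiplicity: 4 = 4.

4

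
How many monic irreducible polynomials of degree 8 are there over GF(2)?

30

x^(2^8) − x is the product of all monic irreducibles of degree dividing 8; Möbius inversion gives N = (1/8) Σ μ(8/d)·2^d.
Divisors of 8: 1, 2, 4, 8; μ(8/d) for each: 0, 0, -1, 1.
Σ = − 2^4 + 2^8 = 240.
N = 240/8 = 30.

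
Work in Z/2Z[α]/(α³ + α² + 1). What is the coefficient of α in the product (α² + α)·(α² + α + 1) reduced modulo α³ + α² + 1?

0

Multiply in Z/2Z[α]: (α² + α)·(α² + α + 1) = α⁴ + α.
Reduce using α³ ≡ α² + 1 (mod α³ + α² + 1).
Reduced: α² + 1.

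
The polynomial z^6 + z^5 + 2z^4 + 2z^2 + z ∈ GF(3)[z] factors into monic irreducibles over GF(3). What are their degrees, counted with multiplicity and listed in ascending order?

Write g(z) = z^6 + z^5 + 2z^4 + 2z^2 + z.
Roots in GF(3): g(0) = 0 → root; g(1) = 1; g(2) = 0 → root.
Linear factors from roots: (z), (z + 1).
Complete factorization: g(z) = (z)·(z + 1)^2·(z^3 + 2z^2 + 1).
Factor degrees with multiplicity: 1 + 1 + 1 + 3 = 6.

1, 1, 1, 3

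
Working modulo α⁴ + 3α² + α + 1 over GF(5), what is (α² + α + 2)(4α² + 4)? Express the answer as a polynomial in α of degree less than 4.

Multiply in GF(5)[α]: (α² + α + 2)·(4α² + 4) = 4α⁴ + 4α³ + 2α² + 4α + 3.
Reduce using α⁴ ≡ 2α² + 4α + 4 (mod α⁴ + 3α² + α + 1).
Reduced: 4α³ + 4.

4α^3 + 4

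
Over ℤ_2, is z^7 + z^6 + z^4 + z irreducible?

No

Write f(z) = z^7 + z^6 + z^4 + z.
Check for roots in ℤ_2: f(0) = 0 → root; f(1) = 0 → root.
f(0) = 0, so (z) divides f(z); f is reducible.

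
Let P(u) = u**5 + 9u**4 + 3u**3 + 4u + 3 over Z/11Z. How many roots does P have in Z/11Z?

1

Evaluate at each of the 11 elements of Z/11Z:
P(0) = 3; P(1) = 9; P(2) = 2; P(3) = 1; P(4) = 8; P(5) = 7; P(6) = 7; P(7) = 8; P(8) = 0 → root; P(9) = 6; P(10) = 4.
Roots: {8}.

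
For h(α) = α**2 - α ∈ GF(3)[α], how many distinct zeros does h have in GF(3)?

Evaluate at each of the 3 elements of GF(3):
h(0) = 0 → root; h(1) = 0 → root; h(2) = 2.
Roots: {0, 1}.

2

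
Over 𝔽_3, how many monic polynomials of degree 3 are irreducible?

By the necklace-counting formula, N_3(3) = (1/3) Σ_{d|3} μ(3/d)·3^d.
Divisors of 3: 1, 3; μ(3/d) for each: -1, 1.
Σ = − 3^1 + 3^3 = 24.
N = 24/3 = 8.

8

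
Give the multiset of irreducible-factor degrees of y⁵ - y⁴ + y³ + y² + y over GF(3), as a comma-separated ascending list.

1, 1, 1, 2

Write h(y) = y⁵ - y⁴ + y³ + y² + y.
Roots in GF(3): h(0) = 0 → root; h(1) = 0 → root; h(2) = 0 → root.
Linear factors from roots: (y), (y - 1), (y + 1).
Complete factorization: h(y) = (y)·(y + 1)·(y - 1)·(y² - y - 1).
Factor degrees with multiplicity: 1 + 1 + 1 + 2 = 5.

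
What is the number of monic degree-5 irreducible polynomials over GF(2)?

Gauss's count: N_{2}(5) = (1/5) Σ_{d|5} μ(5/d)·2^d.
Divisors of 5: 1, 5; μ(5/d) for each: -1, 1.
Σ = − 2^1 + 2^5 = 30.
N = 30/5 = 6.

6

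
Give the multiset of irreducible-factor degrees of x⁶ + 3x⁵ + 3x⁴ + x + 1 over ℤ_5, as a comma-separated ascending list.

1, 2, 3

Write h(x) = x⁶ + 3x⁵ + 3x⁴ + x + 1.
Roots in ℤ_5: h(0) = 1; h(1) = 4; h(2) = 1; h(3) = 0 → root; h(4) = 1.
Linear factors from roots: (x + 2).
Complete factorization: h(x) = (x + 2)·(x² + 4x + 1)·(x³ + 2x² + 2x + 3).
Factor degrees with multiplicity: 1 + 2 + 3 = 6.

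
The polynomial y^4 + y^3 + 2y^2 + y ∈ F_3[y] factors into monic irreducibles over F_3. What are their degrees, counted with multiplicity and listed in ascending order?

Write g(y) = y^4 + y^3 + 2y^2 + y.
Roots in F_3: g(0) = 0 → root; g(1) = 2; g(2) = 1.
Linear factors from roots: (y).
Complete factorization: g(y) = (y)·(y^3 + y^2 + 2y + 1).
Factor degrees with multiplicity: 1 + 3 = 4.

1, 3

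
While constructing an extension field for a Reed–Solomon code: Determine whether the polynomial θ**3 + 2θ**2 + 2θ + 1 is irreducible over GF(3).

No

Write g(θ) = θ**3 + 2θ**2 + 2θ + 1.
Check for roots in GF(3): g(0) = 1; g(1) = 0 → root; g(2) = 0 → root.
g(1) = 0, so (θ − 1) divides g(θ); g is reducible.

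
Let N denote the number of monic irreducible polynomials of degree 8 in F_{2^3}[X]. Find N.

2096640

Gauss's count: N_{8}(8) = (1/8) Σ_{d|8} μ(8/d)·8^d.
Divisors of 8: 1, 2, 4, 8; μ(8/d) for each: 0, 0, -1, 1.
Σ = − 8^4 + 8^8 = 16773120.
N = 16773120/8 = 2096640.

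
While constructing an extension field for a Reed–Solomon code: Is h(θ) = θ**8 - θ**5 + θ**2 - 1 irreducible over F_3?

Check for roots in F_3: h(0) = 2; h(1) = 0 → root; h(2) = 2.
h(1) = 0, so (θ − 1) divides h(θ); h is reducible.

No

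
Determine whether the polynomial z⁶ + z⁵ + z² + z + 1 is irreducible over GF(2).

Write m(z) = z⁶ + z⁵ + z² + z + 1.
Check for roots in GF(2): m(0) = 1; m(1) = 1.
No roots, so no linear factors.
Monic irreducibles of degree 2 over GF(2): z² + z + 1.
None of them divide m (all give nonzero remainder).
Monic irreducibles of degree 3 over GF(2): z³ + z + 1, z³ + z² + 1.
None of them divide m (all give nonzero remainder).
No irreducible factor of degree ≤ 3 exists, so m is irreducible over GF(2).

Yes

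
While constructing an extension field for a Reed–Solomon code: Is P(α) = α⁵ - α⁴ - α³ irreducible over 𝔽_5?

No

Check for roots in 𝔽_5: P(0) = 0 → root; P(1) = 4; P(2) = 3; P(3) = 0 → root; P(4) = 4.
P(0) = 0, so (α) divides P(α); P is reducible.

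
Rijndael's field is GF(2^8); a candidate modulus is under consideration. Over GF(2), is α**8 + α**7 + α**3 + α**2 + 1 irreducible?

Yes

Write m(α) = α**8 + α**7 + α**3 + α**2 + 1.
Check for roots in GF(2): m(0) = 1; m(1) = 1.
No roots, so no linear factors.
Monic irreducibles of degree 2 over GF(2): α**2 + α + 1.
None of them divide m (all give nonzero remainder).
Monic irreducibles of degree 3 over GF(2): α**3 + α + 1, α**3 + α**2 + 1.
None of them divide m (all give nonzero remainder).
Monic irreducibles of degree 4 over GF(2): α**4 + α + 1, α**4 + α**3 + 1, α**4 + α**3 + α**2 + α + 1.
None of them divide m (all give nonzero remainder).
No irreducible factor of degree ≤ 4 exists, so m is irreducible over GF(2).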